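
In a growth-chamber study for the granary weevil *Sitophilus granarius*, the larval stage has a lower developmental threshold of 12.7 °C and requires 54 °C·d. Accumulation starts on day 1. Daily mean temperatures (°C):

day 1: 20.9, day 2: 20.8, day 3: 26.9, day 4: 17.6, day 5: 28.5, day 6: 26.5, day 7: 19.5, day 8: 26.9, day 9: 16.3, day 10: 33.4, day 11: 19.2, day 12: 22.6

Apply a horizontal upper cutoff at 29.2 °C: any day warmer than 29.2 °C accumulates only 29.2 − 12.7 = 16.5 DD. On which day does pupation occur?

Daily DD above 12.7 °C (capped at 16.5): 8.2, 8.1, 14.2, 4.9, 15.8, 13.8, 6.8, 14.2, 3.6, 16.5, 6.5, 9.9.
Cumulative: 8.2, 16.3, 30.5, 35.4, 51.2, 65.0, 71.8, 86.0, 89.6, 106.1, 112.6, 122.5.
The total first reaches 54 DD on day 6.

day 6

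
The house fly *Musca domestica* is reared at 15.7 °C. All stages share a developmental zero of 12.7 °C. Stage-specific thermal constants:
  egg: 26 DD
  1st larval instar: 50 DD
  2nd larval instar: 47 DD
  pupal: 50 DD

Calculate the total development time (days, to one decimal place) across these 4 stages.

57.7 days

Daily accumulation at 15.7 °C = 15.7 − 12.7 = 3.0 DD/day.
Total K = 26 + 50 + 47 + 50 = 173 DD.
Total duration = 173 / 3.0 = 57.667 ≈ 57.7 days.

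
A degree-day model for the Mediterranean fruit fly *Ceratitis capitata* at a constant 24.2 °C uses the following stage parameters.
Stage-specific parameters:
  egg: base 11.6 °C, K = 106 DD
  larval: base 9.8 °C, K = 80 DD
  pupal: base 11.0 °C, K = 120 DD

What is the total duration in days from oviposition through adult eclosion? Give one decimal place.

23.1 days

egg: 106 / (24.2 − 11.6) = 106 / 12.6 = 8.413 d.
larval: 80 / (24.2 − 9.8) = 80 / 14.4 = 5.556 d.
pupal: 120 / (24.2 − 11.0) = 120 / 13.2 = 9.091 d.
Sum = 23.059 ≈ 23.1 days.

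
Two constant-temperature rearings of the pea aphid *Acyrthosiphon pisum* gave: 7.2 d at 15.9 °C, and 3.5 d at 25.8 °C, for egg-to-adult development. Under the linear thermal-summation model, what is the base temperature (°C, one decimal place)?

6.5 °C

Linear rate model ⇒ the product D·(T − T_b) is constant across temperatures.
7.2·(15.9 − T_b) = 3.5·(25.8 − T_b)
T_b = (7.2·15.9 − 3.5·25.8) / (7.2 − 3.5) = 24.18 / 3.7 = 6.535 °C ≈ 6.5 °C.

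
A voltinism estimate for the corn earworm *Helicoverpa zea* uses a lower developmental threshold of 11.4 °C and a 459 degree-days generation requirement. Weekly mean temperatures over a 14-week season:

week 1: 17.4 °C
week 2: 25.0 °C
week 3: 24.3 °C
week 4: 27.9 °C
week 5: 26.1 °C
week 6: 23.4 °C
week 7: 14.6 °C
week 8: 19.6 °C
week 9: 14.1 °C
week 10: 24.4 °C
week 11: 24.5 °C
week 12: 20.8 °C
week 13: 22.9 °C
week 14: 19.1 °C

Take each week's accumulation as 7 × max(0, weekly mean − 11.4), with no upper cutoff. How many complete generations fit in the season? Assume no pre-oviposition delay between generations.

Weekly DD (7 × max(0, T̄ − 11.4)): 42.0, 95.2, 90.3, 115.5, 102.9, 84.0, 22.4, 57.4, 18.9, 91.0, 91.7, 65.8, 80.5, 53.9.
Season total = 1011.5 DD.
Complete generations = ⌊1011.5 / 459⌋ = 2.

2 generations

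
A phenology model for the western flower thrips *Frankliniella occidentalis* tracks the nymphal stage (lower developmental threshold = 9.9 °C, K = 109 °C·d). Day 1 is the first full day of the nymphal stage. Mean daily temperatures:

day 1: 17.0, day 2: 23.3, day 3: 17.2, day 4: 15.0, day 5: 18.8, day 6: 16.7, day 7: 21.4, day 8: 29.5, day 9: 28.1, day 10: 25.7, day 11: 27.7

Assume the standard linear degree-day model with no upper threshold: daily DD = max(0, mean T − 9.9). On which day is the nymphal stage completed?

day 10

Daily DD above 9.9 °C: 7.1, 13.4, 7.3, 5.1, 8.9, 6.8, 11.5, 19.6, 18.2, 15.8, 17.8.
Cumulative: 7.1, 20.5, 27.8, 32.9, 41.8, 48.6, 60.1, 79.7, 97.9, 113.7, 131.5.
The total first reaches 109 DD on day 10.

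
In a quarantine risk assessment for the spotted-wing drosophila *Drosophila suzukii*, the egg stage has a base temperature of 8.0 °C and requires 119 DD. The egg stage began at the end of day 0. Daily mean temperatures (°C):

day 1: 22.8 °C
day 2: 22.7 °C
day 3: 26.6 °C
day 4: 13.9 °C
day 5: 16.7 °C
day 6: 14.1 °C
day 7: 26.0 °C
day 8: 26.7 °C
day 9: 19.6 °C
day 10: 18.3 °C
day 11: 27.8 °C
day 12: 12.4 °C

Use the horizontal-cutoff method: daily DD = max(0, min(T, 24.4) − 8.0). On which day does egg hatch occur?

Daily DD above 8.0 °C (capped at 16.4): 14.8, 14.7, 16.4, 5.9, 8.7, 6.1, 16.4, 16.4, 11.6, 10.3, 16.4, 4.4.
Cumulative: 14.8, 29.5, 45.9, 51.8, 60.5, 66.6, 83.0, 99.4, 111.0, 121.3, 137.7, 142.1.
The total first reaches 119 DD on day 10.

day 10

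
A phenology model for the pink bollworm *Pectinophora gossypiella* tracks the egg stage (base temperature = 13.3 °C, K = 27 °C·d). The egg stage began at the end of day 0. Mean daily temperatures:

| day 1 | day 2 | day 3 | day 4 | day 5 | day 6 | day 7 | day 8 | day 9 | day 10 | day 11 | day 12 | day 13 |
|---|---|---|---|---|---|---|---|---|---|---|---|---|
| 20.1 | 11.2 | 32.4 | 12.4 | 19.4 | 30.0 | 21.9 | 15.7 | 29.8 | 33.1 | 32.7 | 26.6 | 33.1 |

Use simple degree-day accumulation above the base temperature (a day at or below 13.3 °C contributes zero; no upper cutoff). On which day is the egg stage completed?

day 5

Daily DD above 13.3 °C: 6.8, 0.0, 19.1, 0.0, 6.1, 16.7, 8.6, 2.4, 16.5, 19.8, 19.4, 13.3, 19.8.
Cumulative: 6.8, 6.8, 25.9, 25.9, 32.0, 48.7, 57.3, 59.7, 76.2, 96.0, 115.4, 128.7, 148.5.
The total first reaches 27 DD on day 5.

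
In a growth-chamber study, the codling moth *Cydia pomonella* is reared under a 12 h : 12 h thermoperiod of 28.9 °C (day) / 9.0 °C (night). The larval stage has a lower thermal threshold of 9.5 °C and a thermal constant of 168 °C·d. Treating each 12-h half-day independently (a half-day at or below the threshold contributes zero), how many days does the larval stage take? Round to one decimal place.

17.3 days

Day half: max(0, 28.9 − 9.5) × 0.5 = 19.4 × 0.5 = 9.70 DD.
Night half: max(0, 9.0 − 9.5) × 0.5 = 0.0 × 0.5 = 0.00 DD.
Per 24 h: 9.70 DD/day.
Duration = 168 / 9.70 = 17.320 ≈ 17.3 days.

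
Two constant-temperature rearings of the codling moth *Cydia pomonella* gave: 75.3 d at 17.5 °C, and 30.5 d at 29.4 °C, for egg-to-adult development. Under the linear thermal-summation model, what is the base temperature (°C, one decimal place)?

9.4 °C

Under the model K = D·(T − T_b), so D₁·(T₁ − T_b) = D₂·(T₂ − T_b).
75.3·(17.5 − T_b) = 30.5·(29.4 − T_b)
T_b = (75.3·17.5 − 30.5·29.4) / (75.3 − 30.5) = 421.05 / 44.8 = 9.398 °C ≈ 9.4 °C.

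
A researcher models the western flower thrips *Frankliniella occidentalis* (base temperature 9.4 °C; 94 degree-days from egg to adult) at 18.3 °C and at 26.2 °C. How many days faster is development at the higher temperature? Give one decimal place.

5.0 days

At 18.3 °C: 94 / (18.3 − 9.4) = 94 / 8.9 = 10.562 d.
At 26.2 °C: 94 / (26.2 − 9.4) = 94 / 16.8 = 5.595 d.
Difference = |10.562 − 5.595| = 4.967 ≈ 5.0 days.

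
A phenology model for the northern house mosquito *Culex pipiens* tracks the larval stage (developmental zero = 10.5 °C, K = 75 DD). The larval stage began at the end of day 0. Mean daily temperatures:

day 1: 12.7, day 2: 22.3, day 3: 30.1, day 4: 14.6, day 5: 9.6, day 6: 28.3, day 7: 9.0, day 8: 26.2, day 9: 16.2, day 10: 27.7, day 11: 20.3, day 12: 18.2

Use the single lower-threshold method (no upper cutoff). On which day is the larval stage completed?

Daily DD above 10.5 °C: 2.2, 11.8, 19.6, 4.1, 0.0, 17.8, 0.0, 15.7, 5.7, 17.2, 9.8, 7.7.
Cumulative: 2.2, 14.0, 33.6, 37.7, 37.7, 55.5, 55.5, 71.2, 76.9, 94.1, 103.9, 111.6.
The total first reaches 75 DD on day 9.

day 9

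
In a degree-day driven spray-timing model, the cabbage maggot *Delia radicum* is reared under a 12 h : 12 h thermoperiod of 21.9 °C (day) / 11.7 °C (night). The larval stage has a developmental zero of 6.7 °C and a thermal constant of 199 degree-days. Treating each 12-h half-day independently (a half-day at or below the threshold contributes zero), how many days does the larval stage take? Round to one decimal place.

19.7 days

Day half: max(0, 21.9 − 6.7) × 0.5 = 15.2 × 0.5 = 7.60 DD.
Night half: max(0, 11.7 − 6.7) × 0.5 = 5.0 × 0.5 = 2.50 DD.
Per 24 h: 10.10 DD/day.
Duration = 199 / 10.10 = 19.703 ≈ 19.7 days.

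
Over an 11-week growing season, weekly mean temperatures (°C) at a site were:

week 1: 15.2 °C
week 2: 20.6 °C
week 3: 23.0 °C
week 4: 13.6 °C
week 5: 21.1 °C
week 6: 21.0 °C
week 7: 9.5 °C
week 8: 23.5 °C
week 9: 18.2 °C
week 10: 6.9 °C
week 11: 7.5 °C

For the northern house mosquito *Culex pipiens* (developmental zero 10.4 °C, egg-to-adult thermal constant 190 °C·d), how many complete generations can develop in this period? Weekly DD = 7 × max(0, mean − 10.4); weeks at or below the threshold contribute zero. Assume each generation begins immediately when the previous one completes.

2 generations

Weekly DD (7 × max(0, T̄ − 10.4)): 33.6, 71.4, 88.2, 22.4, 74.9, 74.2, 0.0, 91.7, 54.6, 0.0, 0.0.
Season total = 511.0 DD.
Complete generations = ⌊511.0 / 190⌋ = 2.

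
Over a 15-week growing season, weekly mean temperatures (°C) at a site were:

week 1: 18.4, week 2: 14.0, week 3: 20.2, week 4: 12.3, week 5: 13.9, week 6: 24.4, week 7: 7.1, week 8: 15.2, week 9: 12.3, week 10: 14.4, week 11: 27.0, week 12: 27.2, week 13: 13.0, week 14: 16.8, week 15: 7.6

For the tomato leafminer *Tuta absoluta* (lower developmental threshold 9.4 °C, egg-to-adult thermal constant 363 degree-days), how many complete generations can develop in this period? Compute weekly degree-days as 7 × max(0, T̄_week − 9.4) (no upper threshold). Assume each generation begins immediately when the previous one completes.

2 generations

Weekly DD (7 × max(0, T̄ − 9.4)): 63.0, 32.2, 75.6, 20.3, 31.5, 105.0, 0.0, 40.6, 20.3, 35.0, 123.2, 124.6, 25.2, 51.8, 0.0.
Season total = 748.3 DD.
Complete generations = ⌊748.3 / 363⌋ = 2.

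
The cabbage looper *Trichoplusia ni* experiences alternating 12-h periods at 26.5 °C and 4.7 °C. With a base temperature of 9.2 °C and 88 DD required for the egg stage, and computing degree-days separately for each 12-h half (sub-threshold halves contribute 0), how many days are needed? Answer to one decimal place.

10.2 days

Day half: max(0, 26.5 − 9.2) × 0.5 = 17.3 × 0.5 = 8.65 DD.
Night half: max(0, 4.7 − 9.2) × 0.5 = 0.0 × 0.5 = 0.00 DD.
Per 24 h: 8.65 DD/day.
Duration = 88 / 8.65 = 10.173 ≈ 10.2 days.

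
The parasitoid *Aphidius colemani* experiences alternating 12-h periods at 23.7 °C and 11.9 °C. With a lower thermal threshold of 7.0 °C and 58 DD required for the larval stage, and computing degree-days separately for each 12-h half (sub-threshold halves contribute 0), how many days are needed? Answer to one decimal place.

5.4 days

Day half: max(0, 23.7 − 7.0) × 0.5 = 16.7 × 0.5 = 8.35 DD.
Night half: max(0, 11.9 − 7.0) × 0.5 = 4.9 × 0.5 = 2.45 DD.
Per 24 h: 10.80 DD/day.
Duration = 58 / 10.80 = 5.370 ≈ 5.4 days.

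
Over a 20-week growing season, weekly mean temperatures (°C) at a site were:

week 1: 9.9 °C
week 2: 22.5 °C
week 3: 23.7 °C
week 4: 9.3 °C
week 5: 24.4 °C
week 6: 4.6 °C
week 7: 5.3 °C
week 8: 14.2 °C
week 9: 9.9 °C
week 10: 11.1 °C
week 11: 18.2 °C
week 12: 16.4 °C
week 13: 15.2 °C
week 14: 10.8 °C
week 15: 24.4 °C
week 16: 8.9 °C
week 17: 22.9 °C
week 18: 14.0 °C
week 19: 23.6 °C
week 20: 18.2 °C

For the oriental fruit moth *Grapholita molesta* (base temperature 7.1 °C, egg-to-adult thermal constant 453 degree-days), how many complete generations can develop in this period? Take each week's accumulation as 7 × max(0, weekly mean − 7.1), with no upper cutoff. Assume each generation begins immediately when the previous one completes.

Weekly DD (7 × max(0, T̄ − 7.1)): 19.6, 107.8, 116.2, 15.4, 121.1, 0.0, 0.0, 49.7, 19.6, 28.0, 77.7, 65.1, 56.7, 25.9, 121.1, 12.6, 110.6, 48.3, 115.5, 77.7.
Season total = 1188.6 DD.
Complete generations = ⌊1188.6 / 453⌋ = 2.

2 generations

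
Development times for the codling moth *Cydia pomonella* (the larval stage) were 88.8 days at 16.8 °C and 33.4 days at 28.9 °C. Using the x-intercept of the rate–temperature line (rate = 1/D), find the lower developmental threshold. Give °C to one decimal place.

Under the model K = D·(T − T_b), so D₁·(T₁ − T_b) = D₂·(T₂ − T_b).
88.8·(16.8 − T_b) = 33.4·(28.9 − T_b)
T_b = (88.8·16.8 − 33.4·28.9) / (88.8 − 33.4) = 526.58 / 55.4 = 9.505 °C ≈ 9.5 °C.

9.5 °C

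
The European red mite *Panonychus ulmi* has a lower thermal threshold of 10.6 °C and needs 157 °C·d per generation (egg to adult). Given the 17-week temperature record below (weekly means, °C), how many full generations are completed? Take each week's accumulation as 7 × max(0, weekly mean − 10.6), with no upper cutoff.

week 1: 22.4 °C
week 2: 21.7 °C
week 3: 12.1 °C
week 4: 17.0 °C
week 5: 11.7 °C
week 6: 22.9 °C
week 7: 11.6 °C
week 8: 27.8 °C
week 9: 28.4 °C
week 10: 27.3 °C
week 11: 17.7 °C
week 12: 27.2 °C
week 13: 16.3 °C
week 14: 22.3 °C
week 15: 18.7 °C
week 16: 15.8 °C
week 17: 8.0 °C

6 generations

Weekly DD (7 × max(0, T̄ − 10.6)): 82.6, 77.7, 10.5, 44.8, 7.7, 86.1, 7.0, 120.4, 124.6, 116.9, 49.7, 116.2, 39.9, 81.9, 56.7, 36.4, 0.0.
Season total = 1059.1 DD.
Complete generations = ⌊1059.1 / 157⌋ = 6.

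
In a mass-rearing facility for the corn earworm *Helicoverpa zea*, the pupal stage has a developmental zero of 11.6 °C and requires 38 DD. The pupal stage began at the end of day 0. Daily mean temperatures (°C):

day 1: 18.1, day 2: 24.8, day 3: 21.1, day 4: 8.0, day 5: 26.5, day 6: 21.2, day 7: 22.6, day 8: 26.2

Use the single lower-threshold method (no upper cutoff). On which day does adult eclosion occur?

Daily DD above 11.6 °C: 6.5, 13.2, 9.5, 0.0, 14.9, 9.6, 11.0, 14.6.
Cumulative: 6.5, 19.7, 29.2, 29.2, 44.1, 53.7, 64.7, 79.3.
The total first reaches 38 DD on day 5.

day 5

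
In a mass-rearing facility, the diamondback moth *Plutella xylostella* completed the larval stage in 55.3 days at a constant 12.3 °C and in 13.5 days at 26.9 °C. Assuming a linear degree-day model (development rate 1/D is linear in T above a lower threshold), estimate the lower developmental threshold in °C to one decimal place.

Under the model K = D·(T − T_b), so D₁·(T₁ − T_b) = D₂·(T₂ − T_b).
55.3·(12.3 − T_b) = 13.5·(26.9 − T_b)
T_b = (55.3·12.3 − 13.5·26.9) / (55.3 − 13.5) = 317.04 / 41.8 = 7.585 °C ≈ 7.6 °C.

7.6 °C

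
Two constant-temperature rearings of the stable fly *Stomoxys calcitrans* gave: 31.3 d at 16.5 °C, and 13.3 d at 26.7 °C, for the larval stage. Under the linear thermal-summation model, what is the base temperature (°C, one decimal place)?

Linear rate model ⇒ the product D·(T − T_b) is constant across temperatures.
31.3·(16.5 − T_b) = 13.3·(26.7 − T_b)
T_b = (31.3·16.5 − 13.3·26.7) / (31.3 − 13.3) = 161.34 / 18.0 = 8.963 °C ≈ 9.0 °C.

9.0 °C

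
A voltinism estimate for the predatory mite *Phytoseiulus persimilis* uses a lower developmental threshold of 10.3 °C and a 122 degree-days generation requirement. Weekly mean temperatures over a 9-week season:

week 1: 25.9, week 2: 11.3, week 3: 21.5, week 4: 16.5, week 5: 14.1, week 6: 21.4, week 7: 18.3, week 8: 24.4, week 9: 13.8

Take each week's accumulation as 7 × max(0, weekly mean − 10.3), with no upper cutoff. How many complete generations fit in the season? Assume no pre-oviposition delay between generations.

4 generations

Weekly DD (7 × max(0, T̄ − 10.3)): 109.2, 7.0, 78.4, 43.4, 26.6, 77.7, 56.0, 98.7, 24.5.
Season total = 521.5 DD.
Complete generations = ⌊521.5 / 122⌋ = 4.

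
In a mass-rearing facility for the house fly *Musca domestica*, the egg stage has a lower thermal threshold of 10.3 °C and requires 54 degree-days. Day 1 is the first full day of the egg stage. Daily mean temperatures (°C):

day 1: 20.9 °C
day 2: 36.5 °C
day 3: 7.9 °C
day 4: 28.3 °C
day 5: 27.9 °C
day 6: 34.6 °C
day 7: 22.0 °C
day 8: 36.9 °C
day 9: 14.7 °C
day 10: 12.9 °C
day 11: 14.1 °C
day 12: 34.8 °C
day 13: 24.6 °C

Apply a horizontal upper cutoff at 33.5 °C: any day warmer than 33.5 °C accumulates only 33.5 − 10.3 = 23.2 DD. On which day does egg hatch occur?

Daily DD above 10.3 °C (capped at 23.2): 10.6, 23.2, 0.0, 18.0, 17.6, 23.2, 11.7, 23.2, 4.4, 2.6, 3.8, 23.2, 14.3.
Cumulative: 10.6, 33.8, 33.8, 51.8, 69.4, 92.6, 104.3, 127.5, 131.9, 134.5, 138.3, 161.5, 175.8.
The total first reaches 54 DD on day 5.

day 5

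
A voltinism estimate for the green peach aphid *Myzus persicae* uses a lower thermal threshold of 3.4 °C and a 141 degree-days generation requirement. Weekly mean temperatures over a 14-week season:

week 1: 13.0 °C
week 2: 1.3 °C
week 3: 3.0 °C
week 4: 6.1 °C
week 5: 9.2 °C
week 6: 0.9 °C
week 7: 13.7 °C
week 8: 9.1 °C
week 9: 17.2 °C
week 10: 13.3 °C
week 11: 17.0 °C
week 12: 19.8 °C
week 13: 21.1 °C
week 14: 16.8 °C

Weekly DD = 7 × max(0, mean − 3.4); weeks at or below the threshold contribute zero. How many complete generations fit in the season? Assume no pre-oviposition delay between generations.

Weekly DD (7 × max(0, T̄ − 3.4)): 67.2, 0.0, 0.0, 18.9, 40.6, 0.0, 72.1, 39.9, 96.6, 69.3, 95.2, 114.8, 123.9, 93.8.
Season total = 832.3 DD.
Complete generations = ⌊832.3 / 141⌋ = 5.

5 generations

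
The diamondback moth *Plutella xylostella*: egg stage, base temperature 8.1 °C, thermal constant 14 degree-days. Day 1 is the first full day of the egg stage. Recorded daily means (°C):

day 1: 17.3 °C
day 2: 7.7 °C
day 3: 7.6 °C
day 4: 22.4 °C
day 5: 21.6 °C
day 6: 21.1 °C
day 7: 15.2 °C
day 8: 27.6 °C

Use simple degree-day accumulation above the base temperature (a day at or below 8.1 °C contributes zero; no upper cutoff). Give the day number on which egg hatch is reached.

Daily DD above 8.1 °C: 9.2, 0.0, 0.0, 14.3, 13.5, 13.0, 7.1, 19.5.
Cumulative: 9.2, 9.2, 9.2, 23.5, 37.0, 50.0, 57.1, 76.6.
The total first reaches 14 DD on day 4.

day 4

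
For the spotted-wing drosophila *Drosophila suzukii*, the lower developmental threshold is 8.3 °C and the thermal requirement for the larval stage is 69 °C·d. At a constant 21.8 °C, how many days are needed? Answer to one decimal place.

Daily accumulation = 21.8 − 8.3 = 13.5 DD/day.
Duration = 69 / 13.5 = 5.111 ≈ 5.1 days.

5.1 days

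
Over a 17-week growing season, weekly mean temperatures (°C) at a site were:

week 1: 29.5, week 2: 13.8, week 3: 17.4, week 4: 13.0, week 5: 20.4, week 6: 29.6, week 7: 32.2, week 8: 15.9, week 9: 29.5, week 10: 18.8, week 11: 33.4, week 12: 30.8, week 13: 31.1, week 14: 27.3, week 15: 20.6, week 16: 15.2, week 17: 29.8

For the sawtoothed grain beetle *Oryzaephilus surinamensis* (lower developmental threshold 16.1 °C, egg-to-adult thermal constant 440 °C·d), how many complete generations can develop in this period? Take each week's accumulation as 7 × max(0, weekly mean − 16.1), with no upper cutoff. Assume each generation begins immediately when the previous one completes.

2 generations

Weekly DD (7 × max(0, T̄ − 16.1)): 93.8, 0.0, 9.1, 0.0, 30.1, 94.5, 112.7, 0.0, 93.8, 18.9, 121.1, 102.9, 105.0, 78.4, 31.5, 0.0, 95.9.
Season total = 987.7 DD.
Complete generations = ⌊987.7 / 440⌋ = 2.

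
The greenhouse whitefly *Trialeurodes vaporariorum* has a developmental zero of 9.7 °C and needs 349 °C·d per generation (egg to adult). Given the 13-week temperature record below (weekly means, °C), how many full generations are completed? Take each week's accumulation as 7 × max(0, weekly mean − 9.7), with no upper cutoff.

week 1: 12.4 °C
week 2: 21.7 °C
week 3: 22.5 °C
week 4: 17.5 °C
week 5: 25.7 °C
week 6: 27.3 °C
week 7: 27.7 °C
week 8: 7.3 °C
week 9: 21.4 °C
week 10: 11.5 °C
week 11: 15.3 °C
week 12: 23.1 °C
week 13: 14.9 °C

2 generations

Weekly DD (7 × max(0, T̄ − 9.7)): 18.9, 84.0, 89.6, 54.6, 112.0, 123.2, 126.0, 0.0, 81.9, 12.6, 39.2, 93.8, 36.4.
Season total = 872.2 DD.
Complete generations = ⌊872.2 / 349⌋ = 2.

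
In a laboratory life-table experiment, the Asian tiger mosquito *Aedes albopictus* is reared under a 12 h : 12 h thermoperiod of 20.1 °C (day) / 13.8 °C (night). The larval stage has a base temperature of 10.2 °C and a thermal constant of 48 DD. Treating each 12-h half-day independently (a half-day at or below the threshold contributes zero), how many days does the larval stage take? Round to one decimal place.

Day half: max(0, 20.1 − 10.2) × 0.5 = 9.9 × 0.5 = 4.95 DD.
Night half: max(0, 13.8 − 10.2) × 0.5 = 3.6 × 0.5 = 1.80 DD.
Per 24 h: 6.75 DD/day.
Duration = 48 / 6.75 = 7.111 ≈ 7.1 days.

7.1 days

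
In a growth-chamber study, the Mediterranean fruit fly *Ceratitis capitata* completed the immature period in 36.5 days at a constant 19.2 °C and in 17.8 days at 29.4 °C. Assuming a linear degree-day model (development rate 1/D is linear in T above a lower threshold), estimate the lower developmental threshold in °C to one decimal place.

Under the model K = D·(T − T_b), so D₁·(T₁ − T_b) = D₂·(T₂ − T_b).
36.5·(19.2 − T_b) = 17.8·(29.4 − T_b)
T_b = (36.5·19.2 − 17.8·29.4) / (36.5 − 17.8) = 177.48 / 18.7 = 9.491 °C ≈ 9.5 °C.

9.5 °C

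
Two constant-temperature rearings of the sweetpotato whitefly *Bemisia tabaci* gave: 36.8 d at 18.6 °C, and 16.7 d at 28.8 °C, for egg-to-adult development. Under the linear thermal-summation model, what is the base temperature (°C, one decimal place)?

10.1 °C

Under the model K = D·(T − T_b), so D₁·(T₁ − T_b) = D₂·(T₂ − T_b).
36.8·(18.6 − T_b) = 16.7·(28.8 − T_b)
T_b = (36.8·18.6 − 16.7·28.8) / (36.8 − 16.7) = 203.52 / 20.1 = 10.125 °C ≈ 10.1 °C.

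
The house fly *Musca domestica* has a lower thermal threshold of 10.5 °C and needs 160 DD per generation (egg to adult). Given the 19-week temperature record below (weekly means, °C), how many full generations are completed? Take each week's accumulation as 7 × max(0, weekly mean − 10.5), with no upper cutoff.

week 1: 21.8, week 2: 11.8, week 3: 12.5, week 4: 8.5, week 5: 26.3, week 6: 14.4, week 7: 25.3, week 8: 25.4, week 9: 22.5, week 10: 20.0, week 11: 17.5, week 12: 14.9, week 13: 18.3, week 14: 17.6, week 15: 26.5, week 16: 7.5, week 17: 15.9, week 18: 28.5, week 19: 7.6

6 generations

Weekly DD (7 × max(0, T̄ − 10.5)): 79.1, 9.1, 14.0, 0.0, 110.6, 27.3, 103.6, 104.3, 84.0, 66.5, 49.0, 30.8, 54.6, 49.7, 112.0, 0.0, 37.8, 126.0, 0.0.
Season total = 1058.4 DD.
Complete generations = ⌊1058.4 / 160⌋ = 6.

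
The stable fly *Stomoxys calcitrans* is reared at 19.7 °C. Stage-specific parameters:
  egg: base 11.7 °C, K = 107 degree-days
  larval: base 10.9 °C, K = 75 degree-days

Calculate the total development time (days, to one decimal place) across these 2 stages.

egg: 107 / (19.7 − 11.7) = 107 / 8.0 = 13.375 d.
larval: 75 / (19.7 − 10.9) = 75 / 8.8 = 8.523 d.
Sum = 21.898 ≈ 21.9 days.

21.9 days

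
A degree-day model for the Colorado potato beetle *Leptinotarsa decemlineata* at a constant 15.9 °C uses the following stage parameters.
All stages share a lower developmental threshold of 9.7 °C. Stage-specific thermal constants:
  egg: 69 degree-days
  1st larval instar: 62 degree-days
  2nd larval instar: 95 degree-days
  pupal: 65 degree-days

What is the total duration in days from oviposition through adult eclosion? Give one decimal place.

46.9 days

Daily accumulation at 15.9 °C = 15.9 − 9.7 = 6.2 DD/day.
Total K = 69 + 62 + 95 + 65 = 291 DD.
Total duration = 291 / 6.2 = 46.935 ≈ 46.9 days.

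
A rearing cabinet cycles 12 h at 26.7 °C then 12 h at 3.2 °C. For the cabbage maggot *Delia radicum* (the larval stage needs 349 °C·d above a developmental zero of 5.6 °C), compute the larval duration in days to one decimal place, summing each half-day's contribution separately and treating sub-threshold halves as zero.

33.1 days

Day half: max(0, 26.7 − 5.6) × 0.5 = 21.1 × 0.5 = 10.55 DD.
Night half: max(0, 3.2 − 5.6) × 0.5 = 0.0 × 0.5 = 0.00 DD.
Per 24 h: 10.55 DD/day.
Duration = 349 / 10.55 = 33.081 ≈ 33.1 days.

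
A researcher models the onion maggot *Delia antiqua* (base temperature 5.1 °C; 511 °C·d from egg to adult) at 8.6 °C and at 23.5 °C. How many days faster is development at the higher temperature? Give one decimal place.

At 8.6 °C: 511 / (8.6 − 5.1) = 511 / 3.5 = 146.000 d.
At 23.5 °C: 511 / (23.5 − 5.1) = 511 / 18.4 = 27.772 d.
Difference = |146.000 − 27.772| = 118.228 ≈ 118.2 days.

118.2 days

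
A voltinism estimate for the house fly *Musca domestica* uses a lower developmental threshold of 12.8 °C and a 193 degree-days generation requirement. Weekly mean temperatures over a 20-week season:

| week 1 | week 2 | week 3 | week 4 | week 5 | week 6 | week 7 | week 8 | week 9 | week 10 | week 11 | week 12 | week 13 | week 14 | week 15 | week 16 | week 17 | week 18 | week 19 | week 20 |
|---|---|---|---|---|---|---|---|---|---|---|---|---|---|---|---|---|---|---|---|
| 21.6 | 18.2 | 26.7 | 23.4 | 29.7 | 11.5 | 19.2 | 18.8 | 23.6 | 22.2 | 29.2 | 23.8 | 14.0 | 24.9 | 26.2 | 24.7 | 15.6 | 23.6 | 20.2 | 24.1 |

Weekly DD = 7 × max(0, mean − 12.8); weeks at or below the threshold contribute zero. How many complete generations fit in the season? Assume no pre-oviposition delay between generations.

6 generations

Weekly DD (7 × max(0, T̄ − 12.8)): 61.6, 37.8, 97.3, 74.2, 118.3, 0.0, 44.8, 42.0, 75.6, 65.8, 114.8, 77.0, 8.4, 84.7, 93.8, 83.3, 19.6, 75.6, 51.8, 79.1.
Season total = 1305.5 DD.
Complete generations = ⌊1305.5 / 193⌋ = 6.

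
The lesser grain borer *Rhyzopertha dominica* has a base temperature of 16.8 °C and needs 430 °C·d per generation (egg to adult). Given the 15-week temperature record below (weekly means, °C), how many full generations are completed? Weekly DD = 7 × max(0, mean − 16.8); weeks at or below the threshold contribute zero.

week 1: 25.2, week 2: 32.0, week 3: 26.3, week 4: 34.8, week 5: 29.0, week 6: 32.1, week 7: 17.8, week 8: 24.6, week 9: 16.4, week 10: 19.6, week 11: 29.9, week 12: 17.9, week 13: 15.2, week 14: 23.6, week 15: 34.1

2 generations

Weekly DD (7 × max(0, T̄ − 16.8)): 58.8, 106.4, 66.5, 126.0, 85.4, 107.1, 7.0, 54.6, 0.0, 19.6, 91.7, 7.7, 0.0, 47.6, 121.1.
Season total = 899.5 DD.
Complete generations = ⌊899.5 / 430⌋ = 2.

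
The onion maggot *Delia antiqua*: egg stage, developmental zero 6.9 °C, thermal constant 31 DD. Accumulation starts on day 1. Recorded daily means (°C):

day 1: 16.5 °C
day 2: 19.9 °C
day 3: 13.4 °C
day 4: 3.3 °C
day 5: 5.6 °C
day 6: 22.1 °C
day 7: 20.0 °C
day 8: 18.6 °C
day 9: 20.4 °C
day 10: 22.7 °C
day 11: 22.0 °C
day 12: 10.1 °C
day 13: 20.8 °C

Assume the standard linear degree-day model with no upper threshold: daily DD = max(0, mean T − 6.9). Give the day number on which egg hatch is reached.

day 6

Daily DD above 6.9 °C: 9.6, 13.0, 6.5, 0.0, 0.0, 15.2, 13.1, 11.7, 13.5, 15.8, 15.1, 3.2, 13.9.
Cumulative: 9.6, 22.6, 29.1, 29.1, 29.1, 44.3, 57.4, 69.1, 82.6, 98.4, 113.5, 116.7, 130.6.
The total first reaches 31 DD on day 6.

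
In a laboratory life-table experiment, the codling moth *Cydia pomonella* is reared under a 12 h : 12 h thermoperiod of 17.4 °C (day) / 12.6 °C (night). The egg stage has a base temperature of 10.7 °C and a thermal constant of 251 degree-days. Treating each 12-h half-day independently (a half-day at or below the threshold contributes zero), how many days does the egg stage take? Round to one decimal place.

58.4 days

Day half: max(0, 17.4 − 10.7) × 0.5 = 6.7 × 0.5 = 3.35 DD.
Night half: max(0, 12.6 − 10.7) × 0.5 = 1.9 × 0.5 = 0.95 DD.
Per 24 h: 4.30 DD/day.
Duration = 251 / 4.30 = 58.372 ≈ 58.4 days.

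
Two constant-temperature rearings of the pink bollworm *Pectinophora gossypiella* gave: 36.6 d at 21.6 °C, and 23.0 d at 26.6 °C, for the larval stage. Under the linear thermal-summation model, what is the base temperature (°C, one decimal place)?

13.1 °C

Linear rate model ⇒ the product D·(T − T_b) is constant across temperatures.
36.6·(21.6 − T_b) = 23.0·(26.6 − T_b)
T_b = (36.6·21.6 − 23.0·26.6) / (36.6 − 23.0) = 178.76 / 13.6 = 13.144 °C ≈ 13.1 °C.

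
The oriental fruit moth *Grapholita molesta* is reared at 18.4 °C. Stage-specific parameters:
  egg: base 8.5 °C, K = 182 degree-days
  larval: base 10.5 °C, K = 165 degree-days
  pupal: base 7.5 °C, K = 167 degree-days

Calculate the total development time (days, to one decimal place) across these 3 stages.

54.6 days

egg: 182 / (18.4 − 8.5) = 182 / 9.9 = 18.384 d.
larval: 165 / (18.4 − 10.5) = 165 / 7.9 = 20.886 d.
pupal: 167 / (18.4 − 7.5) = 167 / 10.9 = 15.321 d.
Sum = 54.591 ≈ 54.6 days.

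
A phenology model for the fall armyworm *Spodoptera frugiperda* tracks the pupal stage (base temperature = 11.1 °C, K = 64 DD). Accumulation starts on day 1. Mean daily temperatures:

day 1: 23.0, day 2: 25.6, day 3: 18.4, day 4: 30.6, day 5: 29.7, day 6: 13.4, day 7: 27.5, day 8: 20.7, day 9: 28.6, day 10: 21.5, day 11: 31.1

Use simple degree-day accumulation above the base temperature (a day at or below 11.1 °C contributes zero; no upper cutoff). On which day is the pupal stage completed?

Daily DD above 11.1 °C: 11.9, 14.5, 7.3, 19.5, 18.6, 2.3, 16.4, 9.6, 17.5, 10.4, 20.0.
Cumulative: 11.9, 26.4, 33.7, 53.2, 71.8, 74.1, 90.5, 100.1, 117.6, 128.0, 148.0.
The total first reaches 64 DD on day 5.

day 5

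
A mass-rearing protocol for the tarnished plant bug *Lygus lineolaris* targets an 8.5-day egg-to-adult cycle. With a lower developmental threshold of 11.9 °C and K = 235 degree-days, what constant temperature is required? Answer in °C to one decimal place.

Required daily accumulation = 235 / 8.5 = 27.647 DD/day.
T = T_base + 27.647 = 11.9 + 27.647 = 39.547 ≈ 39.5 °C.

39.5 °C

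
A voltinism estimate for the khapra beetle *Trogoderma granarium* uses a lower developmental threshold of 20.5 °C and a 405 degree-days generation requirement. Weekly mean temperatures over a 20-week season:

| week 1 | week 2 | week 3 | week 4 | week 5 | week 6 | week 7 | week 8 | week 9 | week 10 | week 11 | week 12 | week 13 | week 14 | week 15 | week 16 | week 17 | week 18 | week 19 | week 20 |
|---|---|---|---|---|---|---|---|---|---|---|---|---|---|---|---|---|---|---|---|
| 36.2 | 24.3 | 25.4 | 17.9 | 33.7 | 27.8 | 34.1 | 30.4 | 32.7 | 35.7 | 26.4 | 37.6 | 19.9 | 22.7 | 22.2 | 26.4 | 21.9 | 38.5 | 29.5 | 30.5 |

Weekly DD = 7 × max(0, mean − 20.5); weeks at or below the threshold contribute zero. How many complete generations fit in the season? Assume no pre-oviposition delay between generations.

2 generations

Weekly DD (7 × max(0, T̄ − 20.5)): 109.9, 26.6, 34.3, 0.0, 92.4, 51.1, 95.2, 69.3, 85.4, 106.4, 41.3, 119.7, 0.0, 15.4, 11.9, 41.3, 9.8, 126.0, 63.0, 70.0.
Season total = 1169.0 DD.
Complete generations = ⌊1169.0 / 405⌋ = 2.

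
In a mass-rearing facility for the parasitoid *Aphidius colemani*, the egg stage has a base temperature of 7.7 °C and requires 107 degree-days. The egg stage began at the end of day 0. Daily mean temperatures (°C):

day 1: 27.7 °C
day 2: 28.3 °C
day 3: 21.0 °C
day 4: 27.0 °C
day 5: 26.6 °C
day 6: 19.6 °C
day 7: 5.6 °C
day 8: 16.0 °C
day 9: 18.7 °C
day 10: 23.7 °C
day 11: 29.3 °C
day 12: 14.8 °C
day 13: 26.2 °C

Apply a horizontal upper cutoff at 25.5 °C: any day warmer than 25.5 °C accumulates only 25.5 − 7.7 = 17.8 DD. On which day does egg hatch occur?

Daily DD above 7.7 °C (capped at 17.8): 17.8, 17.8, 13.3, 17.8, 17.8, 11.9, 0.0, 8.3, 11.0, 16.0, 17.8, 7.1, 17.8.
Cumulative: 17.8, 35.6, 48.9, 66.7, 84.5, 96.4, 96.4, 104.7, 115.7, 131.7, 149.5, 156.6, 174.4.
The total first reaches 107 DD on day 9.

day 9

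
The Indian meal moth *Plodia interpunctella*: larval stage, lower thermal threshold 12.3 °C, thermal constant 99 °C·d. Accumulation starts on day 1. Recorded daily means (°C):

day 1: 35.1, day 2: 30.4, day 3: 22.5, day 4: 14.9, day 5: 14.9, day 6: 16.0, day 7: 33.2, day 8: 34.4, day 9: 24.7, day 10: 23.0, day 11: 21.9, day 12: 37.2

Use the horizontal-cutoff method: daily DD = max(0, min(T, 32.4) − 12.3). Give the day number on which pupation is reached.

Daily DD above 12.3 °C (capped at 20.1): 20.1, 18.1, 10.2, 2.6, 2.6, 3.7, 20.1, 20.1, 12.4, 10.7, 9.6, 20.1.
Cumulative: 20.1, 38.2, 48.4, 51.0, 53.6, 57.3, 77.4, 97.5, 109.9, 120.6, 130.2, 150.3.
The total first reaches 99 DD on day 9.

day 9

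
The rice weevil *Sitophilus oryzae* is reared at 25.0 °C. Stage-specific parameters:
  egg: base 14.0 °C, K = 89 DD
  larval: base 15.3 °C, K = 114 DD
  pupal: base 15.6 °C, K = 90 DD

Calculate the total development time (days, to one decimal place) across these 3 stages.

29.4 days

egg: 89 / (25.0 − 14.0) = 89 / 11.0 = 8.091 d.
larval: 114 / (25.0 − 15.3) = 114 / 9.7 = 11.753 d.
pupal: 90 / (25.0 − 15.6) = 90 / 9.4 = 9.574 d.
Sum = 29.418 ≈ 29.4 days.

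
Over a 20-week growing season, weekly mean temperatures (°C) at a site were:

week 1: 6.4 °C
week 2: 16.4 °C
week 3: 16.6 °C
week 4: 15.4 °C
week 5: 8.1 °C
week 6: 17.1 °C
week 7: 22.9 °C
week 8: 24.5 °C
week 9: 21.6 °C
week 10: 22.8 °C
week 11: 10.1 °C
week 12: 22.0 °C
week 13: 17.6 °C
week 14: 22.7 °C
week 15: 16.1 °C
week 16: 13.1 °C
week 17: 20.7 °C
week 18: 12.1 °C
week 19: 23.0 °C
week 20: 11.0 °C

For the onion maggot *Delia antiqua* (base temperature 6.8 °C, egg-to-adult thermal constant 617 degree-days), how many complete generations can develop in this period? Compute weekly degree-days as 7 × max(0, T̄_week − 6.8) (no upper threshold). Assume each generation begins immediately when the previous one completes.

2 generations

Weekly DD (7 × max(0, T̄ − 6.8)): 0.0, 67.2, 68.6, 60.2, 9.1, 72.1, 112.7, 123.9, 103.6, 112.0, 23.1, 106.4, 75.6, 111.3, 65.1, 44.1, 97.3, 37.1, 113.4, 29.4.
Season total = 1432.2 DD.
Complete generations = ⌊1432.2 / 617⌋ = 2.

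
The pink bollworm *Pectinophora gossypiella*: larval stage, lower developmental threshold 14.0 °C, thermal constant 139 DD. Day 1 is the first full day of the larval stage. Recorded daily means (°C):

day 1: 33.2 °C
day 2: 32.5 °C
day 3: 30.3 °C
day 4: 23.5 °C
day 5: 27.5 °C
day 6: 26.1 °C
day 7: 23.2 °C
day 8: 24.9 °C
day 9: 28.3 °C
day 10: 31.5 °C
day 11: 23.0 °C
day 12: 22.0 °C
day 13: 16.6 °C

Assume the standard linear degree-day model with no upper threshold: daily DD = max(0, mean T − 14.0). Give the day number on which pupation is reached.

day 10

Daily DD above 14.0 °C: 19.2, 18.5, 16.3, 9.5, 13.5, 12.1, 9.2, 10.9, 14.3, 17.5, 9.0, 8.0, 2.6.
Cumulative: 19.2, 37.7, 54.0, 63.5, 77.0, 89.1, 98.3, 109.2, 123.5, 141.0, 150.0, 158.0, 160.6.
The total first reaches 139 DD on day 10.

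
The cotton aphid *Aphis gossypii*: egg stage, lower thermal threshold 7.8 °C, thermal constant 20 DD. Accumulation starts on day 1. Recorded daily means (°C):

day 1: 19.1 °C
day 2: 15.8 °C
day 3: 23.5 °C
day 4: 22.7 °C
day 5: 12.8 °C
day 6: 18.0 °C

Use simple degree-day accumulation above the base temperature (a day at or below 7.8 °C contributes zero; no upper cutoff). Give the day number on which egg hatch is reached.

Daily DD above 7.8 °C: 11.3, 8.0, 15.7, 14.9, 5.0, 10.2.
Cumulative: 11.3, 19.3, 35.0, 49.9, 54.9, 65.1.
The total first reaches 20 DD on day 3.

day 3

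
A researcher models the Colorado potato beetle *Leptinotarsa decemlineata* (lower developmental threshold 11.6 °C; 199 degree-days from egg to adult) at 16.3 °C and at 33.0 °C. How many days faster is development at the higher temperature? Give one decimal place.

At 16.3 °C: 199 / (16.3 − 11.6) = 199 / 4.7 = 42.340 d.
At 33.0 °C: 199 / (33.0 − 11.6) = 199 / 21.4 = 9.299 d.
Difference = |42.340 − 9.299| = 33.041 ≈ 33.0 days.

33.0 days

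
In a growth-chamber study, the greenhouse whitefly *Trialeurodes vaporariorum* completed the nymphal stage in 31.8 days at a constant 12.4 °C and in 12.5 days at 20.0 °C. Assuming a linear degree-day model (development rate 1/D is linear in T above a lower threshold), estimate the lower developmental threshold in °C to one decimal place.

7.5 °C

Under the model K = D·(T − T_b), so D₁·(T₁ − T_b) = D₂·(T₂ − T_b).
31.8·(12.4 − T_b) = 12.5·(20.0 − T_b)
T_b = (31.8·12.4 − 12.5·20.0) / (31.8 − 12.5) = 144.32 / 19.3 = 7.478 °C ≈ 7.5 °C.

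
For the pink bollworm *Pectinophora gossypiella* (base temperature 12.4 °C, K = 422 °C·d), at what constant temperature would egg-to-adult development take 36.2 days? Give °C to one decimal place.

24.1 °C

Required daily accumulation = 422 / 36.2 = 11.657 DD/day.
T = T_base + 11.657 = 12.4 + 11.657 = 24.057 ≈ 24.1 °C.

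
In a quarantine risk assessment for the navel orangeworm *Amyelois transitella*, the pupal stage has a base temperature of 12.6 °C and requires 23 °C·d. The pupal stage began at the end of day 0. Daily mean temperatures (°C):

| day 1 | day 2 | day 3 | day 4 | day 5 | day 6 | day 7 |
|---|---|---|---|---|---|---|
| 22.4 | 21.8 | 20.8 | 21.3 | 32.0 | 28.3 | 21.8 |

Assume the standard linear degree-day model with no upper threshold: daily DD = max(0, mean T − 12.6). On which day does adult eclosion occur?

Daily DD above 12.6 °C: 9.8, 9.2, 8.2, 8.7, 19.4, 15.7, 9.2.
Cumulative: 9.8, 19.0, 27.2, 35.9, 55.3, 71.0, 80.2.
The total first reaches 23 DD on day 3.

day 3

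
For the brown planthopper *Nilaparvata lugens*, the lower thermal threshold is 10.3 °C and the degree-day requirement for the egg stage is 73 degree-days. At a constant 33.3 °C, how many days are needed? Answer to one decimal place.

Daily accumulation = 33.3 − 10.3 = 23.0 DD/day.
Duration = 73 / 23.0 = 3.174 ≈ 3.2 days.

3.2 days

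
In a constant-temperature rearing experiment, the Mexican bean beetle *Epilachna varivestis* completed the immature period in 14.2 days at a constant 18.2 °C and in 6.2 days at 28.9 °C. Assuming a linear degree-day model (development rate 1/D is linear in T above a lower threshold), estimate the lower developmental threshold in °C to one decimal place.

Linear rate model ⇒ the product D·(T − T_b) is constant across temperatures.
14.2·(18.2 − T_b) = 6.2·(28.9 − T_b)
T_b = (14.2·18.2 − 6.2·28.9) / (14.2 − 6.2) = 79.26 / 8.0 = 9.908 °C ≈ 9.9 °C.

9.9 °C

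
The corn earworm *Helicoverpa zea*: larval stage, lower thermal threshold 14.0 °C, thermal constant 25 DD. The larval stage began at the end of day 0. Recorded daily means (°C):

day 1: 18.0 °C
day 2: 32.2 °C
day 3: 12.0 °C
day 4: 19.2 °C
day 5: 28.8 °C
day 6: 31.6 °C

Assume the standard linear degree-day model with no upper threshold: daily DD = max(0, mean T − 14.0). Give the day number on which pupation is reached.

Daily DD above 14.0 °C: 4.0, 18.2, 0.0, 5.2, 14.8, 17.6.
Cumulative: 4.0, 22.2, 22.2, 27.4, 42.2, 59.8.
The total first reaches 25 DD on day 4.

day 4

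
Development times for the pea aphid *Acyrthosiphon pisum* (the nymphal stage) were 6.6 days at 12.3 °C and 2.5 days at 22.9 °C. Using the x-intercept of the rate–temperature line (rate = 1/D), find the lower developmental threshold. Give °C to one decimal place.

5.8 °C

Equal thermal constants: D₁(T₁ − T_b) = D₂(T₂ − T_b).
6.6·(12.3 − T_b) = 2.5·(22.9 − T_b)
T_b = (6.6·12.3 − 2.5·22.9) / (6.6 − 2.5) = 23.93 / 4.1 = 5.837 °C ≈ 5.8 °C.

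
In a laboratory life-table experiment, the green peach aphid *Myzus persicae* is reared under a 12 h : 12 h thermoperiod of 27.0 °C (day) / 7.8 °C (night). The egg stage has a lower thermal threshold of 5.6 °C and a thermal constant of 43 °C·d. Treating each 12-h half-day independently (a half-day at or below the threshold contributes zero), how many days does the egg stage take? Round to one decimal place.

3.6 days

Day half: max(0, 27.0 − 5.6) × 0.5 = 21.4 × 0.5 = 10.70 DD.
Night half: max(0, 7.8 − 5.6) × 0.5 = 2.2 × 0.5 = 1.10 DD.
Per 24 h: 11.80 DD/day.
Duration = 43 / 11.80 = 3.644 ≈ 3.6 days.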